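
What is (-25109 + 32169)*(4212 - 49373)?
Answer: -318836660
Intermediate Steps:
(-25109 + 32169)*(4212 - 49373) = 7060*(-45161) = -318836660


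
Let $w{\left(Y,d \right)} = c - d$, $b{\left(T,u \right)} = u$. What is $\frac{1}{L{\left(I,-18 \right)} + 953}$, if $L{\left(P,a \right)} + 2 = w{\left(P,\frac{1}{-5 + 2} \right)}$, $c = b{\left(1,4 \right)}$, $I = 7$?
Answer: $\frac{3}{2866} \approx 0.0010468$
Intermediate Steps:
$c = 4$
$w{\left(Y,d \right)} = 4 - d$
$L{\left(P,a \right)} = \frac{7}{3}$ ($L{\left(P,a \right)} = -2 + \left(4 - \frac{1}{-5 + 2}\right) = -2 + \left(4 - \frac{1}{-3}\right) = -2 + \left(4 - - \frac{1}{3}\right) = -2 + \left(4 + \frac{1}{3}\right) = -2 + \frac{13}{3} = \frac{7}{3}$)
$\frac{1}{L{\left(I,-18 \right)} + 953} = \frac{1}{\frac{7}{3} + 953} = \frac{1}{\frac{2866}{3}} = \frac{3}{2866}$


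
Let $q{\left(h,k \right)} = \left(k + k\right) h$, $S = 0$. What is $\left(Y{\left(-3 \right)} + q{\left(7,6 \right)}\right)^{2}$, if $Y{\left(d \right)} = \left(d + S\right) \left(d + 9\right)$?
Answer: $4356$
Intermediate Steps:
$q{\left(h,k \right)} = 2 h k$ ($q{\left(h,k \right)} = 2 k h = 2 h k$)
$Y{\left(d \right)} = d \left(9 + d\right)$ ($Y{\left(d \right)} = \left(d + 0\right) \left(d + 9\right) = d \left(9 + d\right)$)
$\left(Y{\left(-3 \right)} + q{\left(7,6 \right)}\right)^{2} = \left(- 3 \left(9 - 3\right) + 2 \cdot 7 \cdot 6\right)^{2} = \left(\left(-3\right) 6 + 84\right)^{2} = \left(-18 + 84\right)^{2} = 66^{2} = 4356$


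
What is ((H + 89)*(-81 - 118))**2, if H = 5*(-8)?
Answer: 95082001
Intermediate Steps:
H = -40
((H + 89)*(-81 - 118))**2 = ((-40 + 89)*(-81 - 118))**2 = (49*(-199))**2 = (-9751)**2 = 95082001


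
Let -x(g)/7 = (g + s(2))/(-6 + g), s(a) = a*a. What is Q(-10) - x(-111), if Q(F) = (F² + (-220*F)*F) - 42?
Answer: -2566465/117 ≈ -21936.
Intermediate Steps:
s(a) = a²
Q(F) = -42 - 219*F² (Q(F) = (F² - 220*F²) - 42 = -219*F² - 42 = -42 - 219*F²)
x(g) = -7*(4 + g)/(-6 + g) (x(g) = -7*(g + 2²)/(-6 + g) = -7*(g + 4)/(-6 + g) = -7*(4 + g)/(-6 + g))
Q(-10) - x(-111) = (-42 - 219*(-10)²) - 7*(-4 - 1*(-111))/(-6 - 111) = (-42 - 219*100) - 7*(-4 + 111)/(-117) = (-42 - 21900) - 7*(-1)*107/117 = -21942 - 1*(-749/117) = -21942 + 749/117 = -2566465/117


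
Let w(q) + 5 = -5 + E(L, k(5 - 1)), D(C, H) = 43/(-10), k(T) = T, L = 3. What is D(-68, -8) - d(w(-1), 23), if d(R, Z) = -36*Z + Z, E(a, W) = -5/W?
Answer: 8007/10 ≈ 800.70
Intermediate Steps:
D(C, H) = -43/10 (D(C, H) = 43*(-⅒) = -43/10)
w(q) = -45/4 (w(q) = -5 + (-5 - 5/(5 - 1)) = -5 + (-5 - 5/4) = -5 - 25/4 = -45/4)
d(R, Z) = -35*Z
D(-68, -8) - d(w(-1), 23) = -43/10 - (-35)*23 = -43/10 - 1*(-805) = -43/10 + 805 = 8007/10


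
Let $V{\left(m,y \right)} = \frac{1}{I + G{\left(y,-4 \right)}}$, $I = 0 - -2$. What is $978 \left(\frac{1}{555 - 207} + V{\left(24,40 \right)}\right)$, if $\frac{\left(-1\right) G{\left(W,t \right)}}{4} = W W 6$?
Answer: $\frac{3101075}{1113542} \approx 2.7849$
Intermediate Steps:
$G{\left(W,t \right)} = - 24 W^{2}$ ($G{\left(W,t \right)} = - 4 W W 6 = - 4 W^{2} \cdot 6 = - 4 \cdot 6 W^{2} = - 24 W^{2}$)
$I = 2$ ($I = 0 + 2 = 2$)
$V{\left(m,y \right)} = \frac{1}{2 - 24 y^{2}}$
$978 \left(\frac{1}{555 - 207} + V{\left(24,40 \right)}\right) = 978 \left(\frac{1}{555 - 207} - \frac{1}{-2 + 24 \cdot 40^{2}}\right) = 978 \left(\frac{1}{348} - \frac{1}{-2 + 24 \cdot 1600}\right) = 978 \left(\frac{1}{348} - \frac{1}{-2 + 38400}\right) = 978 \left(\frac{1}{348} - \frac{1}{38398}\right) = 978 \cdot \frac{19025}{6681252} = \frac{3101075}{1113542}$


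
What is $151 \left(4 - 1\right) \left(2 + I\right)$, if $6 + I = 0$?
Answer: $-1812$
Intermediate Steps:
$I = -6$ ($I = -6 + 0 = -6$)
$151 \left(4 - 1\right) \left(2 + I\right) = 151 \left(4 - 1\right) \left(2 - 6\right) = 151 \cdot 3 \left(-4\right) = 151 \left(-12\right) = -1812$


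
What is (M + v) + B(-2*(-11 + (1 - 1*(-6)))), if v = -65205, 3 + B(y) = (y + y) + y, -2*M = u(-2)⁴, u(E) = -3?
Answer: -130449/2 ≈ -65225.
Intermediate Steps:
M = -81/2 (M = -½*(-3)⁴ = -½*81 = -81/2 ≈ -40.500)
B(y) = -3 + 3*y (B(y) = -3 + ((y + y) + y) = -3 + (2*y + y) = -3 + 3*y)
(M + v) + B(-2*(-11 + (1 - 1*(-6)))) = (-81/2 - 65205) + (-3 + 3*(-2*(-11 + (1 - 1*(-6))))) = -130491/2 + (-3 + 3*(-2*(-11 + (1 + 6)))) = -130491/2 + (-3 + 3*(-2*(-11 + 7))) = -130491/2 + (-3 + 3*(-2*(-4))) = -130491/2 + (-3 + 3*8) = -130491/2 + (-3 + 24) = -130491/2 + 21 = -130449/2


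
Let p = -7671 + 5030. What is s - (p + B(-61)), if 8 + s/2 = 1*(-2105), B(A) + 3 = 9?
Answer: -1591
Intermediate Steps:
B(A) = 6 (B(A) = -3 + 9 = 6)
p = -2641
s = -4226 (s = -16 + 2*(1*(-2105)) = -16 + 2*(-2105) = -16 - 4210 = -4226)
s - (p + B(-61)) = -4226 - (-2641 + 6) = -4226 - 1*(-2635) = -4226 + 2635 = -1591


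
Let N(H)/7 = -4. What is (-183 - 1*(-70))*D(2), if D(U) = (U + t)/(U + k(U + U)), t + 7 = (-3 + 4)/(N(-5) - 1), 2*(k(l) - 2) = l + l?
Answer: 8249/116 ≈ 71.112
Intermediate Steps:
N(H) = -28 (N(H) = 7*(-4) = -28)
k(l) = 2 + l (k(l) = 2 + (l + l)/2 = 2 + (2*l)/2 = 2 + l)
t = -204/29 (t = -7 + (-3 + 4)/(-28 - 1) = -7 + 1/(-29) = -7 + 1*(-1/29) = -7 - 1/29 = -204/29 ≈ -7.0345)
D(U) = (-204/29 + U)/(2 + 3*U) (D(U) = (U - 204/29)/(U + (2 + (U + U))) = (-204/29 + U)/(U + (2 + 2*U)) = (-204/29 + U)/(2 + 3*U))
(-183 - 1*(-70))*D(2) = (-183 - 1*(-70))*((-204 + 29*2)/(29*(2 + 3*2))) = (-183 + 70)*((-204 + 58)/(29*(2 + 6))) = -113*(-146)/(29*8) = -113*(-73/116) = 8249/116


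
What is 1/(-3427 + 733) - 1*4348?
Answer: -11713513/2694 ≈ -4348.0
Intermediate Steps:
1/(-3427 + 733) - 1*4348 = 1/(-2694) - 4348 = -1/2694 - 4348 = -11713513/2694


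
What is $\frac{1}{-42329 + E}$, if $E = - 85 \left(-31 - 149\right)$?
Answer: $- \frac{1}{27029} \approx -3.6997 \cdot 10^{-5}$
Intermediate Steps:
$E = 15300$ ($E = \left(-85\right) \left(-180\right) = 15300$)
$\frac{1}{-42329 + E} = \frac{1}{-42329 + 15300} = \frac{1}{-27029} = - \frac{1}{27029}$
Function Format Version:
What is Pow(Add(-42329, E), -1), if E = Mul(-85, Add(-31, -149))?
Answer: Rational(-1, 27029) ≈ -3.6997e-5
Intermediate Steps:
E = 15300 (E = Mul(-85, -180) = 15300)
Pow(Add(-42329, E), -1) = Pow(Add(-42329, 15300), -1) = Pow(-27029, -1) = Rational(-1, 27029)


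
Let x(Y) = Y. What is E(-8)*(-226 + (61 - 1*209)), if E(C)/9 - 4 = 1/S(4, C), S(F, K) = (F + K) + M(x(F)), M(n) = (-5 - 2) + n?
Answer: -90882/7 ≈ -12983.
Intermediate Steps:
M(n) = -7 + n
S(F, K) = -7 + K + 2*F (S(F, K) = (F + K) + (-7 + F) = -7 + K + 2*F)
E(C) = 36 + 9/(1 + C) (E(C) = 36 + 9/(-7 + C + 2*4) = 36 + 9/(-7 + C + 8) = 36 + 9/(1 + C))
E(-8)*(-226 + (61 - 1*209)) = (9*(5 + 4*(-8))/(1 - 8))*(-226 + (61 - 1*209)) = (9*(5 - 32)/(-7))*(-226 + (61 - 209)) = (9*(-⅐)*(-27))*(-226 - 148) = (243/7)*(-374) = -90882/7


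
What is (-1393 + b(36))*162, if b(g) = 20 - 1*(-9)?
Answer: -220968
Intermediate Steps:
b(g) = 29 (b(g) = 20 + 9 = 29)
(-1393 + b(36))*162 = (-1393 + 29)*162 = -1364*162 = -220968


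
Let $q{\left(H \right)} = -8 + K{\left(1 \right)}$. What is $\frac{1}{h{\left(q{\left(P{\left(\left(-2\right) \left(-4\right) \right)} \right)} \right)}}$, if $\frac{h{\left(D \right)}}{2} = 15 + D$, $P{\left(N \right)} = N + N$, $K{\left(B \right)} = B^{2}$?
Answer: $\frac{1}{16} \approx 0.0625$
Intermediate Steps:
$P{\left(N \right)} = 2 N$
$q{\left(H \right)} = -7$ ($q{\left(H \right)} = -8 + 1^{2} = -8 + 1 = -7$)
$h{\left(D \right)} = 30 + 2 D$ ($h{\left(D \right)} = 2 \left(15 + D\right) = 30 + 2 D$)
$\frac{1}{h{\left(q{\left(P{\left(\left(-2\right) \left(-4\right) \right)} \right)} \right)}} = \frac{1}{30 + 2 \left(-7\right)} = \frac{1}{30 - 14} = \frac{1}{16}$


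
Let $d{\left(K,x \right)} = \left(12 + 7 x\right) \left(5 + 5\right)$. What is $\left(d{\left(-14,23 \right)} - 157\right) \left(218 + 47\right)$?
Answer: $416845$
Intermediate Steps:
$d{\left(K,x \right)} = 120 + 70 x$ ($d{\left(K,x \right)} = \left(12 + 7 x\right) 10 = 120 + 70 x$)
$\left(d{\left(-14,23 \right)} - 157\right) \left(218 + 47\right) = \left(\left(120 + 70 \cdot 23\right) - 157\right) \left(218 + 47\right) = \left(\left(120 + 1610\right) - 157\right) 265 = \left(1730 - 157\right) 265 = 1573 \cdot 265 = 416845$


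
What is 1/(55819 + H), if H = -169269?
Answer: -1/113450 ≈ -8.8145e-6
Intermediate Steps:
1/(55819 + H) = 1/(55819 - 169269) = 1/(-113450) = -1/113450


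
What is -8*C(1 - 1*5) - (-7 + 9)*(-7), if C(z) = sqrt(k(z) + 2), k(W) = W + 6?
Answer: -2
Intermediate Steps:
k(W) = 6 + W
C(z) = sqrt(8 + z) (C(z) = sqrt((6 + z) + 2) = sqrt(8 + z))
-8*C(1 - 1*5) - (-7 + 9)*(-7) = -8*sqrt(8 + (1 - 1*5)) - (-7 + 9)*(-7) = -8*sqrt(8 + (1 - 5)) - 2*(-7) = -8*sqrt(8 - 4) - 1*(-14) = -8*sqrt(4) + 14 = -8*2 + 14 = -16 + 14 = -2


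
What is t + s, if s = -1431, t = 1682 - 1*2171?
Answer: -1920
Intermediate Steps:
t = -489 (t = 1682 - 2171 = -489)
t + s = -489 - 1431 = -1920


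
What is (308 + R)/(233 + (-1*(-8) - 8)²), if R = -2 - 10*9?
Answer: 216/233 ≈ 0.92704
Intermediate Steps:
R = -92 (R = -2 - 90 = -92)
(308 + R)/(233 + (-1*(-8) - 8)²) = (308 - 92)/(233 + (-1*(-8) - 8)²) = 216/(233 + (8 - 8)²) = 216/(233 + 0²) = 216/(233 + 0) = 216/233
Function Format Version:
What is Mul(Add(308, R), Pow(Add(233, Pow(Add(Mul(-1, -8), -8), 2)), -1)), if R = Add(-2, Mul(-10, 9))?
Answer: Rational(216, 233) ≈ 0.92704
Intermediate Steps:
R = -92 (R = Add(-2, -90) = -92)
Mul(Add(308, R), Pow(Add(233, Pow(Add(Mul(-1, -8), -8), 2)), -1)) = Mul(Add(308, -92), Pow(Add(233, Pow(Add(Mul(-1, -8), -8), 2)), -1)) = Mul(216, Pow(Add(233, Pow(Add(8, -8), 2)), -1)) = Mul(216, Pow(Add(233, Pow(0, 2)), -1)) = Mul(216, Pow(Add(233, 0), -1)) = Mul(216, Pow(233, -1)) = Mul(216, Rational(1, 233)) = Rational(216, 233)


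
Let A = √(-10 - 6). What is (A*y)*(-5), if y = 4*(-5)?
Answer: 400*I ≈ 400.0*I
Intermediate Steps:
A = 4*I (A = √(-16) = 4*I ≈ 4.0*I)
y = -20
(A*y)*(-5) = ((4*I)*(-20))*(-5) = -80*I*(-5) = 400*I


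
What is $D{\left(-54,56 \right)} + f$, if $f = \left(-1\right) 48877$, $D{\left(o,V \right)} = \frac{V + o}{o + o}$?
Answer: $- \frac{2639359}{54} \approx -48877.0$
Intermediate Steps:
$D{\left(o,V \right)} = \frac{V + o}{2 o}$
$f = -48877$
$D{\left(-54,56 \right)} + f = \frac{56 - 54}{2 \left(-54\right)} - 48877 = \frac{1}{2} \left(- \frac{1}{54}\right) 2 - 48877 = - \frac{1}{54} - 48877 = - \frac{2639359}{54}$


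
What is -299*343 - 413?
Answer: -102970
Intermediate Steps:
-299*343 - 413 = -102557 - 413 = -102970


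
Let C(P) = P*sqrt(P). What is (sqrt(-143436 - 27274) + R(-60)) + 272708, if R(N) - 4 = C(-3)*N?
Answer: 272712 + I*sqrt(170710) + 180*I*sqrt(3) ≈ 2.7271e+5 + 724.94*I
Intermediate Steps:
C(P) = P**(3/2)
R(N) = 4 - 3*I*N*sqrt(3) (R(N) = 4 + (-3)**(3/2)*N = 4 + (-3*I*sqrt(3))*N = 4 - 3*I*N*sqrt(3))
(sqrt(-143436 - 27274) + R(-60)) + 272708 = (sqrt(-143436 - 27274) + (4 - 3*I*(-60)*sqrt(3))) + 272708 = (sqrt(-170710) + (4 + 180*I*sqrt(3))) + 272708 = (I*sqrt(170710) + (4 + 180*I*sqrt(3))) + 272708 = (4 + I*sqrt(170710) + 180*I*sqrt(3)) + 272708 = 272712 + I*sqrt(170710) + 180*I*sqrt(3)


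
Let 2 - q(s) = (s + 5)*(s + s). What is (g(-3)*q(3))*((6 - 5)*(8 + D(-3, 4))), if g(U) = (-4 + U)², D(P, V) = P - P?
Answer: -18032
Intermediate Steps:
D(P, V) = 0
q(s) = 2 - 2*s*(5 + s) (q(s) = 2 - (s + 5)*(s + s) = 2 - (5 + s)*2*s = 2 - 2*s*(5 + s))
(g(-3)*q(3))*((6 - 5)*(8 + D(-3, 4))) = ((-4 - 3)²*(2 - 10*3 - 2*3²))*((6 - 5)*(8 + 0)) = ((-7)²*(2 - 30 - 2*9))*(1*8) = (49*(2 - 30 - 18))*8 = (49*(-46))*8 = -2254*8 = -18032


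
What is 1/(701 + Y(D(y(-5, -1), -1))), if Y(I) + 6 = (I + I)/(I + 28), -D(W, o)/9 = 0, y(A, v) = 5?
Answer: 1/695 ≈ 0.0014388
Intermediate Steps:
D(W, o) = 0 (D(W, o) = -9*0 = 0)
Y(I) = -6 + 2*I/(28 + I) (Y(I) = -6 + (I + I)/(I + 28) = -6 + (2*I)/(28 + I) = -6 + 2*I/(28 + I))
1/(701 + Y(D(y(-5, -1), -1))) = 1/(701 + 4*(-42 - 1*0)/(28 + 0)) = 1/(701 + 4*(-42 + 0)/28) = 1/(701 + 4*(1/28)*(-42)) = 1/(701 - 6) = 1/695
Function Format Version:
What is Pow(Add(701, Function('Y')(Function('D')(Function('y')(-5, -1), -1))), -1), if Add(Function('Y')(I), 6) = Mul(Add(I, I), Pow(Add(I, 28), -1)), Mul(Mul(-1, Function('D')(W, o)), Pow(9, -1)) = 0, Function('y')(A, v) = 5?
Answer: Rational(1, 695) ≈ 0.0014388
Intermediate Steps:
Function('D')(W, o) = 0 (Function('D')(W, o) = Mul(-9, 0) = 0)
Function('Y')(I) = Add(-6, Mul(2, I, Pow(Add(28, I), -1))) (Function('Y')(I) = Add(-6, Mul(Add(I, I), Pow(Add(I, 28), -1))) = Add(-6, Mul(Mul(2, I), Pow(Add(28, I), -1))) = Add(-6, Mul(2, I, Pow(Add(28, I), -1))))
Pow(Add(701, Function('Y')(Function('D')(Function('y')(-5, -1), -1))), -1) = Pow(Add(701, Mul(4, Pow(Add(28, 0), -1), Add(-42, Mul(-1, 0)))), -1) = Pow(Add(701, Mul(4, Pow(28, -1), Add(-42, 0))), -1) = Pow(Add(701, Mul(4, Rational(1, 28), -42)), -1) = Pow(Add(701, -6), -1) = Pow(695, -1) = Rational(1, 695)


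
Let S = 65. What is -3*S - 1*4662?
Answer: -4857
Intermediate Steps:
-3*S - 1*4662 = -3*65 - 1*4662 = -195 - 4662 = -4857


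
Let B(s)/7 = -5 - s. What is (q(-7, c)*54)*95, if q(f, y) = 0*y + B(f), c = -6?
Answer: 71820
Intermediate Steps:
B(s) = -35 - 7*s (B(s) = 7*(-5 - s) = -35 - 7*s)
q(f, y) = -35 - 7*f (q(f, y) = 0*y + (-35 - 7*f) = 0 + (-35 - 7*f) = -35 - 7*f)
(q(-7, c)*54)*95 = ((-35 - 7*(-7))*54)*95 = ((-35 + 49)*54)*95 = (14*54)*95 = 756*95 = 71820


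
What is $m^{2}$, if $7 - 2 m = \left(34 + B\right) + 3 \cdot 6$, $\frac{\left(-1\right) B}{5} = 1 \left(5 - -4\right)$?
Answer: $0$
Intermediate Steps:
$B = -45$ ($B = - 5 \cdot 1 \left(5 - -4\right) = - 5 \cdot 1 \left(5 + 4\right) = - 5 \cdot 1 \cdot 9 = \left(-5\right) 9 = -45$)
$m = 0$ ($m = \frac{7}{2} - \frac{\left(34 - 45\right) + 3 \cdot 6}{2} = \frac{7}{2} - \frac{-11 + 18}{2} = \frac{7}{2} - \frac{7}{2} = 0$)
$m^{2} = 0^{2} = 0$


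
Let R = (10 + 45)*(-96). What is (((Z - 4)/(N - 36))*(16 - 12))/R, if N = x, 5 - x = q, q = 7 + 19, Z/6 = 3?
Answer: 7/37620 ≈ 0.00018607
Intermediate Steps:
Z = 18 (Z = 6*3 = 18)
q = 26
x = -21 (x = 5 - 1*26 = 5 - 26 = -21)
R = -5280 (R = 55*(-96) = -5280)
N = -21
(((Z - 4)/(N - 36))*(16 - 12))/R = (((18 - 4)/(-21 - 36))*(16 - 12))/(-5280) = ((14/(-57))*4)*(-1/5280) = ((14*(-1/57))*4)*(-1/5280) = -14/57*4*(-1/5280) = -56/57*(-1/5280) = 7/37620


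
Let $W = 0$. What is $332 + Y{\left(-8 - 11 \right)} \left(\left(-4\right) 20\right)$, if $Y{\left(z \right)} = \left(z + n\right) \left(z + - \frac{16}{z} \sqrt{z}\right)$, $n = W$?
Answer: $-28548 + 1280 i \sqrt{19} \approx -28548.0 + 5579.4 i$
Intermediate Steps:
$n = 0$
$Y{\left(z \right)} = z \left(z - \frac{16}{\sqrt{z}}\right)$ ($Y{\left(z \right)} = \left(z + 0\right) \left(z + - \frac{16}{z} \sqrt{z}\right) = z \left(z - \frac{16}{\sqrt{z}}\right)$)
$332 + Y{\left(-8 - 11 \right)} \left(\left(-4\right) 20\right) = 332 + \left(\left(-8 - 11\right)^{2} - 16 \sqrt{-8 - 11}\right) \left(\left(-4\right) 20\right) = 332 + \left(\left(-19\right)^{2} - 16 \sqrt{-19}\right) \left(-80\right) = 332 + \left(361 - 16 i \sqrt{19}\right) \left(-80\right) = 332 - \left(28880 - 1280 i \sqrt{19}\right) = -28548 + 1280 i \sqrt{19}$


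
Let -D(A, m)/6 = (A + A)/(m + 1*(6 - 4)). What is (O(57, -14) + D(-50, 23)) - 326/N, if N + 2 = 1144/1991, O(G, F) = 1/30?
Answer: 326033/1290 ≈ 252.74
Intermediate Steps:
O(G, F) = 1/30
D(A, m) = -12*A/(2 + m) (D(A, m) = -6*(A + A)/(m + 1*(6 - 4)) = -6*2*A/(m + 1*2) = -6*2*A/(m + 2) = -6*2*A/(2 + m) = -12*A/(2 + m))
N = -258/181 (N = -2 + 1144/1991 = -2 + 1144*(1/1991) = -2 + 104/181 = -258/181 ≈ -1.4254)
(O(57, -14) + D(-50, 23)) - 326/N = (1/30 - 12*(-50)/(2 + 23)) - 326/(-258/181) = (1/30 - 12*(-50)/25) - 326*(-181/258) = (1/30 - 12*(-50)*1/25) + 29503/129 = (1/30 + 24) + 29503/129 = 721/30 + 29503/129 = 326033/1290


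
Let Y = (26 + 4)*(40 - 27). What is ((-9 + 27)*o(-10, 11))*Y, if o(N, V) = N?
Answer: -70200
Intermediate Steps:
Y = 390 (Y = 30*13 = 390)
((-9 + 27)*o(-10, 11))*Y = ((-9 + 27)*(-10))*390 = (18*(-10))*390 = -180*390 = -70200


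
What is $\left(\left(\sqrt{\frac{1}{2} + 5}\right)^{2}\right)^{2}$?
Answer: $\frac{121}{4} \approx 30.25$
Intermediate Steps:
$\left(\left(\sqrt{\frac{1}{2} + 5}\right)^{2}\right)^{2} = \left(\left(\sqrt{\frac{11}{2}}\right)^{2}\right)^{2} = \left(\left(\frac{\sqrt{22}}{2}\right)^{2}\right)^{2} = \left(\frac{11}{2}\right)^{2} = \frac{121}{4}$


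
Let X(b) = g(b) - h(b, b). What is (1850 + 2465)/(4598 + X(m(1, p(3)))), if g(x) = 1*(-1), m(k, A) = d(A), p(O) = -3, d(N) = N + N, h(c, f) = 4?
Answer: 4315/4593 ≈ 0.93947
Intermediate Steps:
d(N) = 2*N
m(k, A) = 2*A
g(x) = -1
X(b) = -5 (X(b) = -1 - 1*4 = -1 - 4 = -5)
(1850 + 2465)/(4598 + X(m(1, p(3)))) = (1850 + 2465)/(4598 - 5) = 4315/4593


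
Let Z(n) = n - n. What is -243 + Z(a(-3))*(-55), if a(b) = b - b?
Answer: -243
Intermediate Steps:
a(b) = 0
Z(n) = 0
-243 + Z(a(-3))*(-55) = -243 + 0*(-55) = -243 + 0 = -243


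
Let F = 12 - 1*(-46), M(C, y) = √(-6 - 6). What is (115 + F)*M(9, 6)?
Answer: 346*I*√3 ≈ 599.29*I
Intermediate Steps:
M(C, y) = 2*I*√3 (M(C, y) = √(-12) = 2*I*√3)
F = 58 (F = 12 + 46 = 58)
(115 + F)*M(9, 6) = (115 + 58)*(2*I*√3) = 173*(2*I*√3) = 346*I*√3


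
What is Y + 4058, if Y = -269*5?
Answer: 2713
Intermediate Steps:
Y = -1345
Y + 4058 = -1345 + 4058 = 2713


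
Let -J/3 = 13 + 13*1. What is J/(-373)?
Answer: 78/373 ≈ 0.20912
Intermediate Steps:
J = -78 (J = -3*(13 + 13*1) = -3*(13 + 13) = -3*26 = -78)
J/(-373) = -78/(-373) = -78*(-1/373) = 78/373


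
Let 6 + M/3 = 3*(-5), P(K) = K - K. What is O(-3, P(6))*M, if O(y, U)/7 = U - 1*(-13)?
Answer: -5733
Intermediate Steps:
P(K) = 0
M = -63 (M = -18 + 3*(3*(-5)) = -18 + 3*(-15) = -18 - 45 = -63)
O(y, U) = 91 + 7*U (O(y, U) = 7*(U - 1*(-13)) = 7*(U + 13) = 7*(13 + U) = 91 + 7*U)
O(-3, P(6))*M = (91 + 7*0)*(-63) = (91 + 0)*(-63) = 91*(-63) = -5733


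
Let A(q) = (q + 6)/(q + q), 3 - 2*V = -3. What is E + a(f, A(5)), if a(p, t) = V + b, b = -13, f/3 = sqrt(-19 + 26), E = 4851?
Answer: 4841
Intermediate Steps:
f = 3*sqrt(7) (f = 3*sqrt(-19 + 26) = 3*sqrt(7) ≈ 7.9373)
V = 3 (V = 3/2 - 1/2*(-3) = 3/2 + 3/2 = 3)
A(q) = (6 + q)/(2*q) (A(q) = (6 + q)/((2*q)) = (6 + q)*(1/(2*q)) = (6 + q)/(2*q))
a(p, t) = -10 (a(p, t) = 3 - 13 = -10)
E + a(f, A(5)) = 4851 - 10 = 4841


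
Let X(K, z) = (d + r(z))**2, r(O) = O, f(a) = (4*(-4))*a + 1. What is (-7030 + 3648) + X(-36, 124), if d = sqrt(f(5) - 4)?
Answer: 11911 + 248*I*sqrt(83) ≈ 11911.0 + 2259.4*I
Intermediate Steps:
f(a) = 1 - 16*a (f(a) = -16*a + 1 = 1 - 16*a)
d = I*sqrt(83) (d = sqrt((1 - 16*5) - 4) = sqrt((1 - 80) - 4) = sqrt(-79 - 4) = sqrt(-83) = I*sqrt(83) ≈ 9.1104*I)
X(K, z) = (z + I*sqrt(83))**2 (X(K, z) = (I*sqrt(83) + z)**2 = (z + I*sqrt(83))**2)
(-7030 + 3648) + X(-36, 124) = (-7030 + 3648) + (124 + I*sqrt(83))**2 = -3382 + (124 + I*sqrt(83))**2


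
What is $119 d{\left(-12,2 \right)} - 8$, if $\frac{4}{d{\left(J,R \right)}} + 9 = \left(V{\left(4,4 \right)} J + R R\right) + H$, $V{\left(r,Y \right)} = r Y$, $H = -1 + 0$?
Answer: $- \frac{1030}{99} \approx -10.404$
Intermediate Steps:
$H = -1$
$V{\left(r,Y \right)} = Y r$
$d{\left(J,R \right)} = \frac{4}{-10 + R^{2} + 16 J}$ ($d{\left(J,R \right)} = \frac{4}{-9 - \left(1 - R R - 4 \cdot 4 J\right)} = \frac{4}{-9 - \left(1 - R^{2} - 16 J\right)} = \frac{4}{-9 + \left(-1 + R^{2} + 16 J\right)} = \frac{4}{-10 + R^{2} + 16 J}$)
$119 d{\left(-12,2 \right)} - 8 = 119 \frac{4}{-10 + 2^{2} + 16 \left(-12\right)} - 8 = 119 \frac{4}{-10 + 4 - 192} - 8 = 119 \frac{4}{-198} - 8 = 119 \cdot 4 \left(- \frac{1}{198}\right) - 8 = 119 \left(- \frac{2}{99}\right) - 8 = - \frac{238}{99} - 8 = - \frac{1030}{99}$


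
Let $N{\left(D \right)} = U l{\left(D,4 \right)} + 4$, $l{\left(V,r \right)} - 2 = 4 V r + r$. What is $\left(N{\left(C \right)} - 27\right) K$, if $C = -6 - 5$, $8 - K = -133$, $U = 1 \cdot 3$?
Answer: $-75153$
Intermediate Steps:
$U = 3$
$K = 141$ ($K = 8 - -133 = 8 + 133 = 141$)
$l{\left(V,r \right)} = 2 + r + 4 V r$ ($l{\left(V,r \right)} = 2 + \left(4 V r + r\right) = 2 + \left(r + 4 V r\right) = 2 + r + 4 V r$)
$C = -11$ ($C = -6 - 5 = -11$)
$N{\left(D \right)} = 22 + 48 D$ ($N{\left(D \right)} = 3 \left(2 + 4 + 4 D 4\right) + 4 = 3 \left(2 + 4 + 16 D\right) + 4 = 3 \left(6 + 16 D\right) + 4 = \left(18 + 48 D\right) + 4 = 22 + 48 D$)
$\left(N{\left(C \right)} - 27\right) K = \left(\left(22 + 48 \left(-11\right)\right) - 27\right) 141 = \left(\left(22 - 528\right) - 27\right) 141 = \left(-506 - 27\right) 141 = \left(-533\right) 141 = -75153$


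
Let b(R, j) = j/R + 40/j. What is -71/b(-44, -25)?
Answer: 15620/227 ≈ 68.811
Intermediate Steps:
b(R, j) = 40/j + j/R
-71/b(-44, -25) = -71/(40/(-25) - 25/(-44)) = -71/(40*(-1/25) - 25*(-1/44)) = -71/(-8/5 + 25/44) = -71/(-227/220) = -71*(-220/227) = 15620/227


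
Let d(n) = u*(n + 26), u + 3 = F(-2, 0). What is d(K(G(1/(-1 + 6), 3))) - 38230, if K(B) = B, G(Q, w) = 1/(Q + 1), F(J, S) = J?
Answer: -230185/6 ≈ -38364.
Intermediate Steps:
u = -5 (u = -3 - 2 = -5)
G(Q, w) = 1/(1 + Q)
d(n) = -130 - 5*n (d(n) = -5*(n + 26) = -5*(26 + n) = -130 - 5*n)
d(K(G(1/(-1 + 6), 3))) - 38230 = (-130 - 5/(1 + 1/(-1 + 6))) - 38230 = (-130 - 5/(1 + 1/5)) - 38230 = (-130 - 5/(1 + ⅕)) - 38230 = (-130 - 5/6/5) - 38230 = (-130 - 5*⅚) - 38230 = (-130 - 25/6) - 38230 = -805/6 - 38230 = -230185/6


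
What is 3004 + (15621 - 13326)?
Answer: 5299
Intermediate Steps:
3004 + (15621 - 13326) = 3004 + 2295 = 5299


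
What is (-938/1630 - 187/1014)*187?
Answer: -117430577/826410 ≈ -142.10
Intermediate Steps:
(-938/1630 - 187/1014)*187 = (-938*1/1630 - 187*1/1014)*187 = (-469/815 - 187/1014)*187 = -627971/826410*187 = -117430577/826410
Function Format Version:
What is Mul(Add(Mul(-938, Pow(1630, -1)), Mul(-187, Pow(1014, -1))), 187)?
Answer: Rational(-117430577, 826410) ≈ -142.10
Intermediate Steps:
Mul(Add(Mul(-938, Pow(1630, -1)), Mul(-187, Pow(1014, -1))), 187) = Mul(Add(Mul(-938, Rational(1, 1630)), Mul(-187, Rational(1, 1014))), 187) = Mul(Add(Rational(-469, 815), Rational(-187, 1014)), 187) = Mul(Rational(-627971, 826410), 187) = Rational(-117430577, 826410)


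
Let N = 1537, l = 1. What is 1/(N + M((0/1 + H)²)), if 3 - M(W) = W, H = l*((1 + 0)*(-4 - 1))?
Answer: 1/1515 ≈ 0.00066007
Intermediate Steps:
H = -5 (H = 1*((1 + 0)*(-4 - 1)) = 1*(1*(-5)) = 1*(-5) = -5)
M(W) = 3 - W
1/(N + M((0/1 + H)²)) = 1/(1537 + (3 - (0/1 - 5)²)) = 1/(1537 + (3 - (0*1 - 5)²)) = 1/(1537 + (3 - (0 - 5)²)) = 1/(1537 + (3 - 1*(-5)²)) = 1/(1537 + (3 - 1*25)) = 1/(1537 + (3 - 25)) = 1/(1537 - 22) = 1/1515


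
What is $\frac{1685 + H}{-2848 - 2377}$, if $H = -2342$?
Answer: $\frac{657}{5225} \approx 0.12574$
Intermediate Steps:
$\frac{1685 + H}{-2848 - 2377} = \frac{1685 - 2342}{-2848 - 2377} = - \frac{657}{-5225} = \left(-657\right) \left(- \frac{1}{5225}\right) = \frac{657}{5225}$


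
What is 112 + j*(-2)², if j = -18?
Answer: 40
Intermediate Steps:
112 + j*(-2)² = 112 - 18*(-2)² = 112 - 18*4 = 112 - 72 = 40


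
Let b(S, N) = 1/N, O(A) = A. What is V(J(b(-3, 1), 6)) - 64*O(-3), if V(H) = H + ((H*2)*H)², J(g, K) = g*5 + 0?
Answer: 2697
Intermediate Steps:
J(g, K) = 5*g (J(g, K) = 5*g + 0 = 5*g)
V(H) = H + 4*H⁴ (V(H) = H + ((2*H)*H)² = H + (2*H²)² = H + 4*H⁴)
V(J(b(-3, 1), 6)) - 64*O(-3) = (5/1 + 4*(5/1)⁴) - 64*(-3) = (5*1 + 4*(5*1)⁴) + 192 = (5 + 4*5⁴) + 192 = (5 + 4*625) + 192 = (5 + 2500) + 192 = 2505 + 192 = 2697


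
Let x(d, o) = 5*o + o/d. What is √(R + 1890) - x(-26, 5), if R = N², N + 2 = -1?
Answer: -645/26 + 3*√211 ≈ 18.770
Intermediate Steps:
N = -3 (N = -2 - 1 = -3)
R = 9 (R = (-3)² = 9)
√(R + 1890) - x(-26, 5) = √(9 + 1890) - (5*5 + 5/(-26)) = √1899 - (25 + 5*(-1/26)) = 3*√211 - (25 - 5/26) = 3*√211 - 1*645/26 = 3*√211 - 645/26 = -645/26 + 3*√211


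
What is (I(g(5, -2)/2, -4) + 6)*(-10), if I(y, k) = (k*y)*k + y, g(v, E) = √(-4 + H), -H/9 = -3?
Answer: -60 - 85*√23 ≈ -467.65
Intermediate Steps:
H = 27 (H = -9*(-3) = 27)
g(v, E) = √23 (g(v, E) = √(-4 + 27) = √23)
I(y, k) = y + y*k² (I(y, k) = y*k² + y = y + y*k²)
(I(g(5, -2)/2, -4) + 6)*(-10) = ((√23/2)*(1 + (-4)²) + 6)*(-10) = ((√23*(½))*(1 + 16) + 6)*(-10) = ((√23/2)*17 + 6)*(-10) = (17*√23/2 + 6)*(-10) = (6 + 17*√23/2)*(-10) = -60 - 85*√23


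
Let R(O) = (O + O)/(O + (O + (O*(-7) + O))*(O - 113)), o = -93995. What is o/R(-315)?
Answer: -201243295/2 ≈ -1.0062e+8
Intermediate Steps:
R(O) = 2*O/(O - 5*O*(-113 + O)) (R(O) = (2*O)/(O + (O + (-7*O + O))*(-113 + O)) = (2*O)/(O + (O - 6*O)*(-113 + O)) = (2*O)/(O + (-5*O)*(-113 + O)) = (2*O)/(O - 5*O*(-113 + O)) = 2*O/(O - 5*O*(-113 + O)))
o/R(-315) = -93995/((-2/(-566 + 5*(-315)))) = -93995/((-2/(-566 - 1575))) = -93995/((-2/(-2141))) = -93995/((-2*(-1/2141))) = -93995/2/2141 = -93995*2141/2 = -201243295/2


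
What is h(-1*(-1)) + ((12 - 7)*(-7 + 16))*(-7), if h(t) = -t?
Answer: -316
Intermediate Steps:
h(-1*(-1)) + ((12 - 7)*(-7 + 16))*(-7) = -(-1)*(-1) + ((12 - 7)*(-7 + 16))*(-7) = -1*1 + (5*9)*(-7) = -1 + 45*(-7) = -1 - 315 = -316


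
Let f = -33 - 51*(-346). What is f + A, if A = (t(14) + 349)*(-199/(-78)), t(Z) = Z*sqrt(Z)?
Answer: 1443265/78 + 1393*sqrt(14)/39 ≈ 18637.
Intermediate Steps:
t(Z) = Z**(3/2)
f = 17613 (f = -33 + 17646 = 17613)
A = 69451/78 + 1393*sqrt(14)/39 (A = (14**(3/2) + 349)*(-199/(-78)) = (14*sqrt(14) + 349)*(-199*(-1/78)) = (349 + 14*sqrt(14))*(199/78) = 69451/78 + 1393*sqrt(14)/39 ≈ 1024.0)
f + A = 17613 + (69451/78 + 1393*sqrt(14)/39) = 1443265/78 + 1393*sqrt(14)/39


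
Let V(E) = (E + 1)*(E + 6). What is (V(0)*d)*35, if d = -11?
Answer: -2310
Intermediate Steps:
V(E) = (1 + E)*(6 + E)
(V(0)*d)*35 = ((6 + 0² + 7*0)*(-11))*35 = ((6 + 0 + 0)*(-11))*35 = (6*(-11))*35 = -66*35 = -2310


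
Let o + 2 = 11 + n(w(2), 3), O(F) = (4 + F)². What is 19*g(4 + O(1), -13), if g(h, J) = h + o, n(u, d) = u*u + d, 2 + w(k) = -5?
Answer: 1710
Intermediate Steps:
w(k) = -7 (w(k) = -2 - 5 = -7)
n(u, d) = d + u² (n(u, d) = u² + d = d + u²)
o = 61 (o = -2 + (11 + (3 + (-7)²)) = -2 + (11 + (3 + 49)) = -2 + (11 + 52) = -2 + 63 = 61)
g(h, J) = 61 + h (g(h, J) = h + 61 = 61 + h)
19*g(4 + O(1), -13) = 19*(61 + (4 + (4 + 1)²)) = 19*(61 + (4 + 5²)) = 19*(61 + (4 + 25)) = 19*(61 + 29) = 19*90 = 1710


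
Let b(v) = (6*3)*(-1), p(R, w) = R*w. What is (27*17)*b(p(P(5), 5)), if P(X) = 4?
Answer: -8262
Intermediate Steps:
b(v) = -18 (b(v) = 18*(-1) = -18)
(27*17)*b(p(P(5), 5)) = (27*17)*(-18) = 459*(-18) = -8262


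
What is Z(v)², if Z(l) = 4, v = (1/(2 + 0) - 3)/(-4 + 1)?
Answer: 16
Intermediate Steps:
v = ⅚ (v = (1/2 - 3)/(-3) = (½ - 3)*(-⅓) = -5/2*(-⅓) = ⅚ ≈ 0.83333)
Z(v)² = 4² = 16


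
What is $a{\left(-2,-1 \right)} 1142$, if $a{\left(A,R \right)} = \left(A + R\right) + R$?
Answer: $-4568$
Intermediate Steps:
$a{\left(A,R \right)} = A + 2 R$
$a{\left(-2,-1 \right)} 1142 = \left(-2 + 2 \left(-1\right)\right) 1142 = \left(-2 - 2\right) 1142 = \left(-4\right) 1142 = -4568$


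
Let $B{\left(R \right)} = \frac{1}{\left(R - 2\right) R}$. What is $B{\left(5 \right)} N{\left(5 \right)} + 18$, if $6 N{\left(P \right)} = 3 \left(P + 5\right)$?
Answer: $\frac{55}{3} \approx 18.333$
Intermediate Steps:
$B{\left(R \right)} = \frac{1}{R \left(-2 + R\right)}$ ($B{\left(R \right)} = \frac{1}{\left(-2 + R\right) R} = \frac{1}{R \left(-2 + R\right)}$)
$N{\left(P \right)} = \frac{5}{2} + \frac{P}{2}$ ($N{\left(P \right)} = \frac{3 \left(P + 5\right)}{6} = \frac{3 \left(5 + P\right)}{6} = \frac{15 + 3 P}{6} = \frac{5}{2} + \frac{P}{2}$)
$B{\left(5 \right)} N{\left(5 \right)} + 18 = \frac{1}{5 \left(-2 + 5\right)} \left(\frac{5}{2} + \frac{1}{2} \cdot 5\right) + 18 = \frac{1}{5 \cdot 3} \left(\frac{5}{2} + \frac{5}{2}\right) + 18 = \frac{1}{5} \cdot \frac{1}{3} \cdot 5 + 18 = \frac{1}{15} \cdot 5 + 18 = \frac{1}{3} + 18 = \frac{55}{3}$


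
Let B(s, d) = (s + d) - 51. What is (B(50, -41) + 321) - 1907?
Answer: -1628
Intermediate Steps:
B(s, d) = -51 + d + s (B(s, d) = (d + s) - 51 = -51 + d + s)
(B(50, -41) + 321) - 1907 = ((-51 - 41 + 50) + 321) - 1907 = (-42 + 321) - 1907 = 279 - 1907 = -1628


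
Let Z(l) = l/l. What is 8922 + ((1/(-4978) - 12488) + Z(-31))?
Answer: -17746571/4978 ≈ -3565.0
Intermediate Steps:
Z(l) = 1
8922 + ((1/(-4978) - 12488) + Z(-31)) = 8922 + ((1/(-4978) - 12488) + 1) = 8922 + ((-1/4978 - 12488) + 1) = 8922 + (-62165265/4978 + 1) = 8922 - 62160287/4978 = -17746571/4978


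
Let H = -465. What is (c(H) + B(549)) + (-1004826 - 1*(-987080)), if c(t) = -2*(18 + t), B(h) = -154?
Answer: -17006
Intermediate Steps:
c(t) = -36 - 2*t
(c(H) + B(549)) + (-1004826 - 1*(-987080)) = ((-36 - 2*(-465)) - 154) + (-1004826 - 1*(-987080)) = ((-36 + 930) - 154) + (-1004826 + 987080) = (894 - 154) - 17746 = 740 - 17746 = -17006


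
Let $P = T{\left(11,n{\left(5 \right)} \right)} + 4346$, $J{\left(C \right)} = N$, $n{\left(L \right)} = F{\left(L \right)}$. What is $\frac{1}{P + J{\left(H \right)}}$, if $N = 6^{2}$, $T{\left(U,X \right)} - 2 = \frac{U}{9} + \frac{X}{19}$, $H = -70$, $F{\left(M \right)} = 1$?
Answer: $\frac{171}{749882} \approx 0.00022804$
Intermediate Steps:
$n{\left(L \right)} = 1$
$T{\left(U,X \right)} = 2 + \frac{U}{9} + \frac{X}{19}$ ($T{\left(U,X \right)} = 2 + \left(\frac{U}{9} + \frac{X}{19}\right) = 2 + \frac{U}{9} + \frac{X}{19}$)
$N = 36$
$J{\left(C \right)} = 36$
$P = \frac{743726}{171}$ ($P = \left(2 + \frac{1}{9} \cdot 11 + \frac{1}{19} \cdot 1\right) + 4346 = \left(2 + \frac{11}{9} + \frac{1}{19}\right) + 4346 = \frac{560}{171} + 4346 = \frac{743726}{171} \approx 4349.3$)
$\frac{1}{P + J{\left(H \right)}} = \frac{1}{\frac{743726}{171} + 36} = \frac{1}{\frac{749882}{171}} = \frac{171}{749882}$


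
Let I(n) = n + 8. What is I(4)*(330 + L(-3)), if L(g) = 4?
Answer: 4008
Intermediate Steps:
I(n) = 8 + n
I(4)*(330 + L(-3)) = (8 + 4)*(330 + 4) = 12*334 = 4008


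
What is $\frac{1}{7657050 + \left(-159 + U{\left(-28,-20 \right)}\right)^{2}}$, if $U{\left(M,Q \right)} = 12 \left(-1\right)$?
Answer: $\frac{1}{7686291} \approx 1.301 \cdot 10^{-7}$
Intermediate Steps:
$U{\left(M,Q \right)} = -12$
$\frac{1}{7657050 + \left(-159 + U{\left(-28,-20 \right)}\right)^{2}} = \frac{1}{7657050 + \left(-159 - 12\right)^{2}} = \frac{1}{7657050 + \left(-171\right)^{2}} = \frac{1}{7657050 + 29241} = \frac{1}{7686291}$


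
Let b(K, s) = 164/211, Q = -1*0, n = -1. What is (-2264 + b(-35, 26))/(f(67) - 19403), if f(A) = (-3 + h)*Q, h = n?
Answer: 477540/4094033 ≈ 0.11664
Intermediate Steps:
Q = 0
h = -1
f(A) = 0 (f(A) = (-3 - 1)*0 = -4*0 = 0)
b(K, s) = 164/211 (b(K, s) = 164*(1/211) = 164/211)
(-2264 + b(-35, 26))/(f(67) - 19403) = (-2264 + 164/211)/(0 - 19403) = -477540/211/(-19403) = -477540/211*(-1/19403) = 477540/4094033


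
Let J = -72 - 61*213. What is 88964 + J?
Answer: 75899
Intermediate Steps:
J = -13065 (J = -72 - 12993 = -13065)
88964 + J = 88964 - 13065 = 75899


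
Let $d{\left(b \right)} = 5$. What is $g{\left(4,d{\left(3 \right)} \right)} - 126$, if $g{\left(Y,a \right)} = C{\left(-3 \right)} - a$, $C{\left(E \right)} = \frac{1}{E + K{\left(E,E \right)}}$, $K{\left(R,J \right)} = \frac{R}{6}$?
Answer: $- \frac{919}{7} \approx -131.29$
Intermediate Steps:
$K{\left(R,J \right)} = \frac{R}{6}$ ($K{\left(R,J \right)} = R \frac{1}{6} = \frac{R}{6}$)
$C{\left(E \right)} = \frac{6}{7 E}$ ($C{\left(E \right)} = \frac{1}{E + \frac{E}{6}} = \frac{1}{\frac{7}{6} E} = \frac{6}{7 E}$)
$g{\left(Y,a \right)} = - \frac{2}{7} - a$ ($g{\left(Y,a \right)} = \frac{6}{7 \left(-3\right)} - a = \frac{6}{7} \left(- \frac{1}{3}\right) - a = - \frac{2}{7} - a$)
$g{\left(4,d{\left(3 \right)} \right)} - 126 = \left(- \frac{2}{7} - 5\right) - 126 = - \frac{37}{7} - 126 = - \frac{919}{7}$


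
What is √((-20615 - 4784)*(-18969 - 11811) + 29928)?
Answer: 2*√195452787 ≈ 27961.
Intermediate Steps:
√((-20615 - 4784)*(-18969 - 11811) + 29928) = √(-25399*(-30780) + 29928) = √(781781220 + 29928) = √781811148 = 2*√195452787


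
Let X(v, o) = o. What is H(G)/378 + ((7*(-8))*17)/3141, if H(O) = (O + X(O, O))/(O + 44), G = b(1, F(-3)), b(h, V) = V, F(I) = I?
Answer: -30397/100163 ≈ -0.30348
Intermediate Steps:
G = -3
H(O) = 2*O/(44 + O) (H(O) = (O + O)/(O + 44) = (2*O)/(44 + O) = 2*O/(44 + O))
H(G)/378 + ((7*(-8))*17)/3141 = (2*(-3)/(44 - 3))/378 + ((7*(-8))*17)/3141 = (2*(-3)/41)*(1/378) - 56*17*(1/3141) = (2*(-3)*(1/41))*(1/378) - 952*1/3141 = -6/41*1/378 - 952/3141 = -1/2583 - 952/3141 = -30397/100163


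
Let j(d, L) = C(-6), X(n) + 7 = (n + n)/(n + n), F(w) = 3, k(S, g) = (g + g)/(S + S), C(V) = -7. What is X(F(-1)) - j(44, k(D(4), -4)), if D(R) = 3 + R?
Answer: 1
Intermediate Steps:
k(S, g) = g/S (k(S, g) = (2*g)/((2*S)) = (2*g)*(1/(2*S)) = g/S)
X(n) = -6 (X(n) = -7 + (n + n)/(n + n) = -7 + (2*n)/((2*n)) = -7 + (2*n)*(1/(2*n)) = -7 + 1 = -6)
j(d, L) = -7
X(F(-1)) - j(44, k(D(4), -4)) = -6 - 1*(-7) = -6 + 7 = 1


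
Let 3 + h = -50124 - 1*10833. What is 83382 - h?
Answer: 144342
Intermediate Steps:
h = -60960 (h = -3 + (-50124 - 1*10833) = -3 + (-50124 - 10833) = -3 - 60957 = -60960)
83382 - h = 83382 - 1*(-60960) = 83382 + 60960 = 144342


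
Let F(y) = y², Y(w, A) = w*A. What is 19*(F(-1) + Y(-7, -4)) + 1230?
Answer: 1781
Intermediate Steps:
Y(w, A) = A*w
19*(F(-1) + Y(-7, -4)) + 1230 = 19*((-1)² - 4*(-7)) + 1230 = 19*(1 + 28) + 1230 = 19*29 + 1230 = 551 + 1230 = 1781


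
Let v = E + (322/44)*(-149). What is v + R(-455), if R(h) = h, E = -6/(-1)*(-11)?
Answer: -35451/22 ≈ -1611.4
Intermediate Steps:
E = -66 (E = -6*(-1)*(-11) = 6*(-11) = -66)
v = -25441/22 (v = -66 + (322/44)*(-149) = -66 + (322*(1/44))*(-149) = -66 + (161/22)*(-149) = -66 - 23989/22 = -25441/22 ≈ -1156.4)
v + R(-455) = -25441/22 - 455 = -35451/22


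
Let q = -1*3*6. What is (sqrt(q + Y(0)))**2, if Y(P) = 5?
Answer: -13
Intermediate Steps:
q = -18 (q = -3*6 = -18)
(sqrt(q + Y(0)))**2 = (sqrt(-18 + 5))**2 = (sqrt(-13))**2 = (I*sqrt(13))**2 = -13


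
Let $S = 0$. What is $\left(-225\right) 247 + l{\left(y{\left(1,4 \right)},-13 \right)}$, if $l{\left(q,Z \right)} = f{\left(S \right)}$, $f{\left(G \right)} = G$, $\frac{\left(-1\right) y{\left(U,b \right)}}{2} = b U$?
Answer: $-55575$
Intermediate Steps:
$y{\left(U,b \right)} = - 2 U b$ ($y{\left(U,b \right)} = - 2 b U = - 2 U b$)
$l{\left(q,Z \right)} = 0$
$\left(-225\right) 247 + l{\left(y{\left(1,4 \right)},-13 \right)} = \left(-225\right) 247 + 0 = -55575 + 0 = -55575$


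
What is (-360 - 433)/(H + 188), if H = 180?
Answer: -793/368 ≈ -2.1549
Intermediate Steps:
(-360 - 433)/(H + 188) = (-360 - 433)/(180 + 188) = -793/368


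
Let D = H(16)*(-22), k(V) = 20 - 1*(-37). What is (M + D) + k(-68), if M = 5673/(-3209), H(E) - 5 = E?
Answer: -1305318/3209 ≈ -406.77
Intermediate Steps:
H(E) = 5 + E
k(V) = 57 (k(V) = 20 + 37 = 57)
D = -462 (D = (5 + 16)*(-22) = 21*(-22) = -462)
M = -5673/3209 (M = 5673*(-1/3209) = -5673/3209 ≈ -1.7678)
(M + D) + k(-68) = (-5673/3209 - 462) + 57 = -1488231/3209 + 57 = -1305318/3209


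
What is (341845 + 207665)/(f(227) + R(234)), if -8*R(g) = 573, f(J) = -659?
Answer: -879216/1169 ≈ -752.11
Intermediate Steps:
R(g) = -573/8 (R(g) = -⅛*573 = -573/8)
(341845 + 207665)/(f(227) + R(234)) = (341845 + 207665)/(-659 - 573/8) = 549510/(-5845/8) = 549510*(-8/5845) = -879216/1169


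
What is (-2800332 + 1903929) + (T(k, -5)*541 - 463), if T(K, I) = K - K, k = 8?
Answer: -896866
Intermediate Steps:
T(K, I) = 0
(-2800332 + 1903929) + (T(k, -5)*541 - 463) = (-2800332 + 1903929) + (0*541 - 463) = -896403 + (0 - 463) = -896403 - 463 = -896866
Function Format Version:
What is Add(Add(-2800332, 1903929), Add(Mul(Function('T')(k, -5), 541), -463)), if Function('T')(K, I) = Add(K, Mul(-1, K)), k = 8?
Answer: -896866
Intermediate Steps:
Function('T')(K, I) = 0
Add(Add(-2800332, 1903929), Add(Mul(Function('T')(k, -5), 541), -463)) = Add(Add(-2800332, 1903929), Add(Mul(0, 541), -463)) = Add(-896403, Add(0, -463)) = Add(-896403, -463) = -896866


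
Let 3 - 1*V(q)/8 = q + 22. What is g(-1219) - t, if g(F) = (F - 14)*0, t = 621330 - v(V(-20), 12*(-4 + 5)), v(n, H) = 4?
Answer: -621326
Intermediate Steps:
V(q) = -152 - 8*q (V(q) = 24 - 8*(q + 22) = 24 - 8*(22 + q) = 24 + (-176 - 8*q) = -152 - 8*q)
t = 621326 (t = 621330 - 1*4 = 621330 - 4 = 621326)
g(F) = 0 (g(F) = (-14 + F)*0 = 0)
g(-1219) - t = 0 - 1*621326 = 0 - 621326 = -621326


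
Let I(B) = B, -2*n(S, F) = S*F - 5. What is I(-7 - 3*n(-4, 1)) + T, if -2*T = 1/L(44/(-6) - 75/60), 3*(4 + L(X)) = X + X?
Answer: -7157/350 ≈ -20.449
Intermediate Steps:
n(S, F) = 5/2 - F*S/2 (n(S, F) = -(S*F - 5)/2 = -(F*S - 5)/2 = -(-5 + F*S)/2 = 5/2 - F*S/2)
L(X) = -4 + 2*X/3 (L(X) = -4 + (X + X)/3 = -4 + (2*X)/3 = -4 + 2*X/3)
T = 9/175 (T = -1/(2*(-4 + 2*(44/(-6) - 75/60)/3)) = -1/(2*(-4 + 2*(44*(-⅙) - 75*1/60)/3)) = -1/(2*(-4 + 2*(-22/3 - 5/4)/3)) = -1/(2*(-4 + (⅔)*(-103/12))) = -1/(2*(-4 - 103/18)) = -1/(2*(-175/18)) = -½*(-18/175) = 9/175 ≈ 0.051429)
I(-7 - 3*n(-4, 1)) + T = (-7 - 3*(5/2 - ½*1*(-4))) + 9/175 = (-7 - 3*(5/2 + 2)) + 9/175 = (-7 - 3*9/2) + 9/175 = (-7 - 27/2) + 9/175 = -41/2 + 9/175 = -7157/350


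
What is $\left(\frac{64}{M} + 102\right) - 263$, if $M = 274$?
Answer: $- \frac{22025}{137} \approx -160.77$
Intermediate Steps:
$\left(\frac{64}{M} + 102\right) - 263 = \left(\frac{64}{274} + 102\right) - 263 = \left(64 \cdot \frac{1}{274} + 102\right) - 263 = \left(\frac{32}{137} + 102\right) - 263 = \frac{14006}{137} - 263 = - \frac{22025}{137}$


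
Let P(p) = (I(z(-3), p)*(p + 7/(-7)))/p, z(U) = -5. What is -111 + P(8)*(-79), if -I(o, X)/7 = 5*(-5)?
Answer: -97663/8 ≈ -12208.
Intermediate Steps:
I(o, X) = 175 (I(o, X) = -35*(-5) = -7*(-25) = 175)
P(p) = (-175 + 175*p)/p (P(p) = (175*(p + 7/(-7)))/p = (175*(p + 7*(-1/7)))/p = (175*(p - 1))/p = (175*(-1 + p))/p = (-175 + 175*p)/p)
-111 + P(8)*(-79) = -111 + (175 - 175/8)*(-79) = -111 + (1225/8)*(-79) = -111 - 96775/8 = -97663/8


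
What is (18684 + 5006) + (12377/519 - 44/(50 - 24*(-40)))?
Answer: 6215269517/262095 ≈ 23714.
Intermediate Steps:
(18684 + 5006) + (12377/519 - 44/(50 - 24*(-40))) = 23690 + (12377*(1/519) - 44/(50 + 960)) = 23690 + (12377/519 - 44/1010) = 23690 + (12377/519 - 44*1/1010) = 23690 + (12377/519 - 22/505) = 23690 + 6238967/262095 = 6215269517/262095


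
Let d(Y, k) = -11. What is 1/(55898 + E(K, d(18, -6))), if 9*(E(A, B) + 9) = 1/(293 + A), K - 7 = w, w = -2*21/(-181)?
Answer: 489078/27334080523 ≈ 1.7893e-5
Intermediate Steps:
w = 42/181 (w = -42*(-1/181) = 42/181 ≈ 0.23204)
K = 1309/181 (K = 7 + 42/181 = 1309/181 ≈ 7.2320)
E(A, B) = -9 + 1/(9*(293 + A))
1/(55898 + E(K, d(18, -6))) = 1/(55898 + (-23732 - 81*1309/181)/(9*(293 + 1309/181))) = 1/(55898 + (-23732 - 106029/181)/(9*(54342/181))) = 1/(55898 + (1/9)*(181/54342)*(-4401521/181)) = 1/(55898 - 4401521/489078) = 1/(27334080523/489078) = 489078/27334080523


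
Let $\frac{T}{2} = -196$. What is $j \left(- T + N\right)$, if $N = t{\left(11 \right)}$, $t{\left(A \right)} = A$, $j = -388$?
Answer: $-156364$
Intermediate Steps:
$T = -392$ ($T = 2 \left(-196\right) = -392$)
$N = 11$
$j \left(- T + N\right) = - 388 \left(\left(-1\right) \left(-392\right) + 11\right) = - 388 \left(392 + 11\right) = \left(-388\right) 403 = -156364$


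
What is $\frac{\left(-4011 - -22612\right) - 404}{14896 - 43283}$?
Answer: $- \frac{18197}{28387} \approx -0.64103$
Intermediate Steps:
$\frac{\left(-4011 - -22612\right) - 404}{14896 - 43283} = \frac{\left(-4011 + 22612\right) - 404}{-28387} = \left(18601 - 404\right) \left(- \frac{1}{28387}\right) = 18197 \left(- \frac{1}{28387}\right) = - \frac{18197}{28387}$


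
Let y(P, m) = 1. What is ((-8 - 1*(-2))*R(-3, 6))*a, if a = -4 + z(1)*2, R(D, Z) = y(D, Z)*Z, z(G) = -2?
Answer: 288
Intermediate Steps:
R(D, Z) = Z (R(D, Z) = 1*Z = Z)
a = -8 (a = -4 - 2*2 = -4 - 4 = -8)
((-8 - 1*(-2))*R(-3, 6))*a = ((-8 - 1*(-2))*6)*(-8) = ((-8 + 2)*6)*(-8) = -6*6*(-8) = -36*(-8) = 288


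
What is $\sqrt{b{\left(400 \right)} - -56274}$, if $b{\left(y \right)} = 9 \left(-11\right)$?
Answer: $5 \sqrt{2247} \approx 237.01$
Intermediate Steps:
$b{\left(y \right)} = -99$
$\sqrt{b{\left(400 \right)} - -56274} = \sqrt{-99 - -56274} = \sqrt{-99 + 56274} = \sqrt{56175} = 5 \sqrt{2247}$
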